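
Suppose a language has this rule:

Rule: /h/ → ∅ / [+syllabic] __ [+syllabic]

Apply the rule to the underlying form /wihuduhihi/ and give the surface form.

wiuduii

/h/ occurs between vowels /i/ and /u/, so it deletes.
/h/ occurs between vowels /u/ and /i/, so it deletes.
/h/ occurs between vowels /i/ and /i/, so it deletes.
Surface form: [wiuduii].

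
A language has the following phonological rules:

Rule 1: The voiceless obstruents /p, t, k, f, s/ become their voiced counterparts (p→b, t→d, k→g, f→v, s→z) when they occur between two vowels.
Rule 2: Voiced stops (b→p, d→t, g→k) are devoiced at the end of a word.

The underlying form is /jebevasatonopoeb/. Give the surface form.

jebevazadonoboep

Rule 1 (intervocalic voicing): /s/ is a voiceless obstruent between vowels /a/ and /a/, so it voices to [z]. /t/ is a voiceless obstruent between vowels /a/ and /o/, so it voices to [d]. /p/ is a voiceless obstruent between vowels /o/ and /o/, so it voices to [b]. /jebevasatonopoeb/ → jebevazadonoboeb.
Rule 2 (final devoicing): /b/ is a voiced stop in word-final position, so it devoices to [p]. /jebevazadonoboeb/ → jebevazadonoboep.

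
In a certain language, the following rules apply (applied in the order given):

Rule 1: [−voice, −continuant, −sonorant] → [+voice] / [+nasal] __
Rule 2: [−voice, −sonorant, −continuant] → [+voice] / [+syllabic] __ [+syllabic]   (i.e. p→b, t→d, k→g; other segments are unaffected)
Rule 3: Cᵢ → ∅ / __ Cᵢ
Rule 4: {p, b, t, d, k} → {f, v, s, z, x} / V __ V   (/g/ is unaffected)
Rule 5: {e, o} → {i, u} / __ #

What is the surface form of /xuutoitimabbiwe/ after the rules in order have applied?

xuuzoizimaviwi

Rule 1 (post-nasal voicing): no segment meets the environment; /xuutoitimabbiwe/ is unchanged.
Rule 2 (intervocalic voicing): /t/ is a voiceless stop between vowels /u/ and /o/, so it voices to [d]. /t/ is a voiceless stop between vowels /i/ and /i/, so it voices to [d]. /xuutoitimabbiwe/ → xuudoidimabbiwe.
Rule 3 (degemination): /bb/ is a geminate; the first /b/ deletes. /xuudoidimabbiwe/ → xuudoidimabiwe.
Rule 4 (intervocalic spirantization): /d/ is a stop between vowels /u/ and /o/, so it spirantizes to the fricative [z]. /d/ is a stop between vowels /i/ and /i/, so it spirantizes to the fricative [z]. /b/ is a stop between vowels /a/ and /i/, so it spirantizes to the fricative [v]. /xuudoidimabiwe/ → xuuzoizimaviwe.
Rule 5 (final vowel raising): /e/ is a mid vowel in word-final position, so it raises to [i]. /xuuzoizimaviwe/ → xuuzoizimaviwi.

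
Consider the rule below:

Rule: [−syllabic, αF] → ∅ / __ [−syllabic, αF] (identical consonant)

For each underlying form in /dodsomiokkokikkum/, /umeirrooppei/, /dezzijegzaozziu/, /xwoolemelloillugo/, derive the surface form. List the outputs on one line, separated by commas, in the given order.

dodsomiokokikum, umeiroopei, dezijegzaoziu, xwoolemeloilugo

/dodsomiokkokikkum/: /kk/ is a geminate; the first /k/ deletes. /kk/ is a geminate; the first /k/ deletes. → [dodsomiokokikum].
/umeirrooppei/: /rr/ is a geminate; the first /r/ deletes. /pp/ is a geminate; the first /p/ deletes. → [umeiroopei].
/dezzijegzaozziu/: /zz/ is a geminate; the first /z/ deletes. /zz/ is a geminate; the first /z/ deletes. → [dezijegzaoziu].
/xwoolemelloillugo/: /ll/ is a geminate; the first /l/ deletes. /ll/ is a geminate; the first /l/ deletes. → [xwoolemeloilugo].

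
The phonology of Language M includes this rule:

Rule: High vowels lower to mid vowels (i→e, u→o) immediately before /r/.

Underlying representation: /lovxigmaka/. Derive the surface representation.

lovxigmaka

No segment of /lovxigmaka/ meets the structural description of the rule, so the form surfaces unchanged.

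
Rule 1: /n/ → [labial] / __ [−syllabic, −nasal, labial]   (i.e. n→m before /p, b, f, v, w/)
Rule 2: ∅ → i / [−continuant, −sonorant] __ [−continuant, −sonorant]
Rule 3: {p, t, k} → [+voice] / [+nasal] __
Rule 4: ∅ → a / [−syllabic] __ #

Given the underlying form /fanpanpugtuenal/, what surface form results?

fambambugituenala

Rule 1 (nasal place assimilation): /n/ precedes the labial consonant /p/, so it assimilates in place to [m]. /n/ precedes the labial consonant /p/, so it assimilates in place to [m]. /fanpanpugtuenal/ → fampampugtuenal.
Rule 2 (stop-cluster i-epenthesis): /g/ and /t/ form a stop–stop cluster, so [i] is inserted between them. /fampampugtuenal/ → fampampugituenal.
Rule 3 (post-nasal voicing): /p/ is a voiceless stop immediately after the nasal /m/, so it voices to [b]. /p/ is a voiceless stop immediately after the nasal /m/, so it voices to [b]. /fampampugituenal/ → fambambugituenal.
Rule 4 (final a-epenthesis): the form ends in the consonant /l/, so [a] is inserted word-finally. /fambambugituenal/ → fambambugituenala.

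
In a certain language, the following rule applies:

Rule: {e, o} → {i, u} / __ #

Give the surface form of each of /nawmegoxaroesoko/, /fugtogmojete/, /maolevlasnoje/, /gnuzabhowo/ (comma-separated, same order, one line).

/nawmegoxaroesoko/: /o/ is a mid vowel in word-final position, so it raises to [u]. → [nawmegoxaroesoku].
/fugtogmojete/: /e/ is a mid vowel in word-final position, so it raises to [i]. → [fugtogmojeti].
/maolevlasnoje/: /e/ is a mid vowel in word-final position, so it raises to [i]. → [maolevlasnoji].
/gnuzabhowo/: /o/ is a mid vowel in word-final position, so it raises to [u]. → [gnuzabhowu].

nawmegoxaroesoku, fugtogmojeti, maolevlasnoji, gnuzabhowu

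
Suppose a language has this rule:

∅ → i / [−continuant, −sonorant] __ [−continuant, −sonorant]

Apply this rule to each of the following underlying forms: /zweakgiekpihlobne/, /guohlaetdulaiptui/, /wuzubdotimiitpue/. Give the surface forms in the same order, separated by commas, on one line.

/zweakgiekpihlobne/: /k/ and /g/ form a stop–stop cluster, so [i] is inserted between them. /k/ and /p/ form a stop–stop cluster, so [i] is inserted between them. → [zweakigiekipihlobne].
/guohlaetdulaiptui/: /t/ and /d/ form a stop–stop cluster, so [i] is inserted between them. /p/ and /t/ form a stop–stop cluster, so [i] is inserted between them. → [guohlaetidulaipitui].
/wuzubdotimiitpue/: /b/ and /d/ form a stop–stop cluster, so [i] is inserted between them. /t/ and /p/ form a stop–stop cluster, so [i] is inserted between them. → [wuzubidotimiitipue].

zweakigiekipihlobne, guohlaetidulaipitui, wuzubidotimiitipue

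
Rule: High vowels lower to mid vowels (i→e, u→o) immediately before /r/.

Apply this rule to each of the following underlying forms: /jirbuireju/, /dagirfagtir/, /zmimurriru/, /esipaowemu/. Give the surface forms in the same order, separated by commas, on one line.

/jirbuireju/: /i/ is a high vowel immediately before /r/, so it lowers to [e]. /i/ is a high vowel immediately before /r/, so it lowers to [e]. → [jerbuereju].
/dagirfagtir/: /i/ is a high vowel immediately before /r/, so it lowers to [e]. /i/ is a high vowel immediately before /r/, so it lowers to [e]. → [dagerfagter].
/zmimurriru/: /u/ is a high vowel immediately before /r/, so it lowers to [o]. /i/ is a high vowel immediately before /r/, so it lowers to [e]. → [zmimorreru].
/esipaowemu/: the rule's environment is not met; surfaces unchanged as [esipaowemu].

jerbuereju, dagerfagter, zmimorreru, esipaowemu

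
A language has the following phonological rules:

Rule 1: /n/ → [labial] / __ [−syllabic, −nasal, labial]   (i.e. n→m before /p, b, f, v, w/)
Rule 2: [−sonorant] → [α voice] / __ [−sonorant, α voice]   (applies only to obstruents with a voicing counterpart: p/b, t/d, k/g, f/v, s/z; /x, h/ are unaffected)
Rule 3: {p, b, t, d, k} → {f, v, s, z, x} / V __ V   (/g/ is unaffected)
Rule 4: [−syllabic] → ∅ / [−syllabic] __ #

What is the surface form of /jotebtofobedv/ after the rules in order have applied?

Rule 1 (nasal place assimilation): no segment meets the environment; /jotebtofobedv/ is unchanged.
Rule 2 (regressive voicing assimilation): /b/ precedes the voiceless obstruent /t/, so it devoices to [p] by assimilation. /jotebtofobedv/ → joteptofobedv.
Rule 3 (intervocalic spirantization): /t/ is a stop between vowels /o/ and /e/, so it spirantizes to the fricative [s]. /b/ is a stop between vowels /o/ and /e/, so it spirantizes to the fricative [v]. /joteptofobedv/ → joseptofovedv.
Rule 4 (final cluster simplification): /v/ is the second consonant of a word-final cluster /dv/, so it deletes. /joseptofovedv/ → joseptofoved.

joseptofoved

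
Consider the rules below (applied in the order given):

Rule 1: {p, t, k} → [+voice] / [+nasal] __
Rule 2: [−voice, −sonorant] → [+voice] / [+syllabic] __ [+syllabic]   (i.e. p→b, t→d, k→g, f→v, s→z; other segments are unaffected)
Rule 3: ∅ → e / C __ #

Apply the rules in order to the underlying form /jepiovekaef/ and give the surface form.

Rule 1 (post-nasal voicing): no segment meets the environment; /jepiovekaef/ is unchanged.
Rule 2 (intervocalic voicing): /p/ is a voiceless obstruent between vowels /e/ and /i/, so it voices to [b]. /k/ is a voiceless obstruent between vowels /e/ and /a/, so it voices to [g]. /jepiovekaef/ → jebiovegaef.
Rule 3 (final e-epenthesis): the form ends in the consonant /f/, so [e] is inserted word-finally. /jebiovegaef/ → jebiovegaefe.

jebiovegaefe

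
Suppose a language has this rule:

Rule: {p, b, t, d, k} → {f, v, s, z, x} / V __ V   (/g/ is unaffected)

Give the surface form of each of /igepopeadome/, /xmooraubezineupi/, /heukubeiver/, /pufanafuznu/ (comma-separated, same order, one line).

igefofeazome, xmoorauvezineufi, heuxuveiver, pufanafuznu

/igepopeadome/: /p/ is a stop between vowels /e/ and /o/, so it spirantizes to the fricative [f]. /p/ is a stop between vowels /o/ and /e/, so it spirantizes to the fricative [f]. /d/ is a stop between vowels /a/ and /o/, so it spirantizes to the fricative [z]. → [igefofeazome].
/xmooraubezineupi/: /b/ is a stop between vowels /u/ and /e/, so it spirantizes to the fricative [v]. /p/ is a stop between vowels /u/ and /i/, so it spirantizes to the fricative [f]. → [xmoorauvezineufi].
/heukubeiver/: /k/ is a stop between vowels /u/ and /u/, so it spirantizes to the fricative [x]. /b/ is a stop between vowels /u/ and /e/, so it spirantizes to the fricative [v]. → [heuxuveiver].
/pufanafuznu/: the rule's environment is not met; surfaces unchanged as [pufanafuznu].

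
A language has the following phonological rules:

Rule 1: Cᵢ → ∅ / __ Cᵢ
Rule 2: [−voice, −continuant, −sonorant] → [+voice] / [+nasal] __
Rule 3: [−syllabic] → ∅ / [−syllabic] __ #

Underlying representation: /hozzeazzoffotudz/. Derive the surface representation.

hozeazofotud

Rule 1 (degemination): /zz/ is a geminate; the first /z/ deletes. /zz/ is a geminate; the first /z/ deletes. /ff/ is a geminate; the first /f/ deletes. /hozzeazzoffotudz/ → hozeazofotudz.
Rule 2 (post-nasal voicing): no segment meets the environment; /hozeazofotudz/ is unchanged.
Rule 3 (final cluster simplification): /z/ is the second consonant of a word-final cluster /dz/, so it deletes. /hozeazofotudz/ → hozeazofotud.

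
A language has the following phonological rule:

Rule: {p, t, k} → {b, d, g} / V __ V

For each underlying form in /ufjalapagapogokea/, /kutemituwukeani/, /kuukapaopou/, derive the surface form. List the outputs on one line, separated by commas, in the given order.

/ufjalapagapogokea/: /p/ is a voiceless stop between vowels /a/ and /a/, so it voices to [b]. /p/ is a voiceless stop between vowels /a/ and /o/, so it voices to [b]. /k/ is a voiceless stop between vowels /o/ and /e/, so it voices to [g]. → [ufjalabagabogogea].
/kutemituwukeani/: /t/ is a voiceless stop between vowels /u/ and /e/, so it voices to [d]. /t/ is a voiceless stop between vowels /i/ and /u/, so it voices to [d]. /k/ is a voiceless stop between vowels /u/ and /e/, so it voices to [g]. → [kudemiduwugeani].
/kuukapaopou/: /k/ is a voiceless stop between vowels /u/ and /a/, so it voices to [g]. /p/ is a voiceless stop between vowels /a/ and /a/, so it voices to [b]. /p/ is a voiceless stop between vowels /o/ and /o/, so it voices to [b]. → [kuugabaobou].

ufjalabagabogogea, kudemiduwugeani, kuugabaobou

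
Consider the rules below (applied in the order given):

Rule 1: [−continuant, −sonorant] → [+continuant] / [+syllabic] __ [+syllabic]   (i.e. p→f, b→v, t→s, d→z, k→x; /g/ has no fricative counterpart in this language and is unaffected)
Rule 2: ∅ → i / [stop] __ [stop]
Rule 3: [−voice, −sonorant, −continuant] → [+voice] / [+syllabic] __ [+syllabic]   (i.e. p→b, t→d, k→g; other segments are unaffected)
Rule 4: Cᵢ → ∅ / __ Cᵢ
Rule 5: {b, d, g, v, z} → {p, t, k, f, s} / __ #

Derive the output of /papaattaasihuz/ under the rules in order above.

Rule 1 (intervocalic spirantization): /p/ is a stop between vowels /a/ and /a/, so it spirantizes to the fricative [f]. /papaattaasihuz/ → pafaattaasihuz.
Rule 2 (stop-cluster i-epenthesis): /t/ and /t/ form a stop–stop cluster, so [i] is inserted between them. /pafaattaasihuz/ → pafaatitaasihuz.
Rule 3 (intervocalic voicing): /t/ is a voiceless stop between vowels /a/ and /i/, so it voices to [d]. /t/ is a voiceless stop between vowels /i/ and /a/, so it voices to [d]. /pafaatitaasihuz/ → pafaadidaasihuz.
Rule 4 (degemination): no segment meets the environment; /pafaadidaasihuz/ is unchanged.
Rule 5 (final devoicing): /z/ is a voiced obstruent in word-final position, so it devoices to [s]. /pafaadidaasihuz/ → pafaadidaasihus.

pafaadidaasihus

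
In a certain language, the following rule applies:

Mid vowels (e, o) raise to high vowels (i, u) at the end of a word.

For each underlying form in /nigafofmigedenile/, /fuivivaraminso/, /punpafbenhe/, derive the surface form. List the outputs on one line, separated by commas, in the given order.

nigafofmigedenili, fuivivaraminsu, punpafbenhi

/nigafofmigedenile/: /e/ is a mid vowel in word-final position, so it raises to [i]. → [nigafofmigedenili].
/fuivivaraminso/: /o/ is a mid vowel in word-final position, so it raises to [u]. → [fuivivaraminsu].
/punpafbenhe/: /e/ is a mid vowel in word-final position, so it raises to [i]. → [punpafbenhi].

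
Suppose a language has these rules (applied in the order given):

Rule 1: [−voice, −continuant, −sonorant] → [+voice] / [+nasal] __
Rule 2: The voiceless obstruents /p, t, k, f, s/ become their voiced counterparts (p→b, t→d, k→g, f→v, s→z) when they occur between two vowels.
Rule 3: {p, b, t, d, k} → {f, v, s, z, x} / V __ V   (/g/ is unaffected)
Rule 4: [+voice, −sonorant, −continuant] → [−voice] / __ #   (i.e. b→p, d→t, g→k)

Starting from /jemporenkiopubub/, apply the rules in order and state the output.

Rule 1 (post-nasal voicing): /p/ is a voiceless stop immediately after the nasal /m/, so it voices to [b]. /k/ is a voiceless stop immediately after the nasal /n/, so it voices to [g]. /jemporenkiopubub/ → jemborengiopubub.
Rule 2 (intervocalic voicing): /p/ is a voiceless obstruent between vowels /o/ and /u/, so it voices to [b]. /jemborengiopubub/ → jemborengiobubub.
Rule 3 (intervocalic spirantization): /b/ is a stop between vowels /o/ and /u/, so it spirantizes to the fricative [v]. /b/ is a stop between vowels /u/ and /u/, so it spirantizes to the fricative [v]. /jemborengiobubub/ → jemborengiovuvub.
Rule 4 (final devoicing): /b/ is a voiced stop in word-final position, so it devoices to [p]. /jemborengiovuvub/ → jemborengiovuvup.

jemborengiovuvup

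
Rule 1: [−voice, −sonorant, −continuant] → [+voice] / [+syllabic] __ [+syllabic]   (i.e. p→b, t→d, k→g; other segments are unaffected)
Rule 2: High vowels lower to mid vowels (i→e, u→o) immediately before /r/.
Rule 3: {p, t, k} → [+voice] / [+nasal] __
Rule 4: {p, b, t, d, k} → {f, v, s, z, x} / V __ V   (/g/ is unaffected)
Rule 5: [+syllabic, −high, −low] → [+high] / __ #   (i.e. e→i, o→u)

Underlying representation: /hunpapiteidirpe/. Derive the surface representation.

Rule 1 (intervocalic voicing): /p/ is a voiceless stop between vowels /a/ and /i/, so it voices to [b]. /t/ is a voiceless stop between vowels /i/ and /e/, so it voices to [d]. /hunpapiteidirpe/ → hunpabideidirpe.
Rule 2 (pre-rhotic lowering): /i/ is a high vowel immediately before /r/, so it lowers to [e]. /hunpabideidirpe/ → hunpabideiderpe.
Rule 3 (post-nasal voicing): /p/ is a voiceless stop immediately after the nasal /n/, so it voices to [b]. /hunpabideiderpe/ → hunbabideiderpe.
Rule 4 (intervocalic spirantization): /b/ is a stop between vowels /a/ and /i/, so it spirantizes to the fricative [v]. /d/ is a stop between vowels /i/ and /e/, so it spirantizes to the fricative [z]. /d/ is a stop between vowels /i/ and /e/, so it spirantizes to the fricative [z]. /hunbabideiderpe/ → hunbavizeizerpe.
Rule 5 (final vowel raising): /e/ is a mid vowel in word-final position, so it raises to [i]. /hunbavizeizerpe/ → hunbavizeizerpi.

hunbavizeizerpi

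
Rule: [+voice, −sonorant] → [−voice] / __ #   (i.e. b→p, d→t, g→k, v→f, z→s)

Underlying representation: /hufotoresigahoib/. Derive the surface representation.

hufotoresigahoip

/b/ is a voiced obstruent in word-final position, so it devoices to [p].
Surface form: [hufotoresigahoip].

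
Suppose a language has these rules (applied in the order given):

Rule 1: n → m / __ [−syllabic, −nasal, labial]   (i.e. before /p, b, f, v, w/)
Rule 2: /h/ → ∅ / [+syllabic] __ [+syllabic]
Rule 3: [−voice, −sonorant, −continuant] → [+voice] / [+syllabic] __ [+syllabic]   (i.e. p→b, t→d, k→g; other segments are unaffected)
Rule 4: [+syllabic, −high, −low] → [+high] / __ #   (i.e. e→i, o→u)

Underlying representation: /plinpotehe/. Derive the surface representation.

plimpodei

Rule 1 (nasal place assimilation): /n/ precedes the labial consonant /p/, so it assimilates in place to [m]. /plinpotehe/ → plimpotehe.
Rule 2 (intervocalic h-deletion): /h/ occurs between vowels /e/ and /e/, so it deletes. /plimpotehe/ → plimpotee.
Rule 3 (intervocalic voicing): /t/ is a voiceless stop between vowels /o/ and /e/, so it voices to [d]. /plimpotee/ → plimpodee.
Rule 4 (final vowel raising): /e/ is a mid vowel in word-final position, so it raises to [i]. /plimpodee/ → plimpodei.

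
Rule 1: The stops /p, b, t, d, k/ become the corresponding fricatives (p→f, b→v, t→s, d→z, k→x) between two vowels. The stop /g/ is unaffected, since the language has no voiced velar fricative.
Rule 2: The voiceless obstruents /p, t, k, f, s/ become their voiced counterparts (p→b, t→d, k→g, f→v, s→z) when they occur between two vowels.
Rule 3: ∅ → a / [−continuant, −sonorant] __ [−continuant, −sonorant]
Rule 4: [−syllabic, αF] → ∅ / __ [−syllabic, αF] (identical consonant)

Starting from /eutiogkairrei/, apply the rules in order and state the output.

Rule 1 (intervocalic spirantization): /t/ is a stop between vowels /u/ and /i/, so it spirantizes to the fricative [s]. /eutiogkairrei/ → eusiogkairrei.
Rule 2 (intervocalic voicing): /s/ is a voiceless obstruent between vowels /u/ and /i/, so it voices to [z]. /eusiogkairrei/ → euziogkairrei.
Rule 3 (stop-cluster a-epenthesis): /g/ and /k/ form a stop–stop cluster, so [a] is inserted between them. /euziogkairrei/ → euziogakairrei.
Rule 4 (degemination): /rr/ is a geminate; the first /r/ deletes. /euziogakairrei/ → euziogakairei.

euziogakairei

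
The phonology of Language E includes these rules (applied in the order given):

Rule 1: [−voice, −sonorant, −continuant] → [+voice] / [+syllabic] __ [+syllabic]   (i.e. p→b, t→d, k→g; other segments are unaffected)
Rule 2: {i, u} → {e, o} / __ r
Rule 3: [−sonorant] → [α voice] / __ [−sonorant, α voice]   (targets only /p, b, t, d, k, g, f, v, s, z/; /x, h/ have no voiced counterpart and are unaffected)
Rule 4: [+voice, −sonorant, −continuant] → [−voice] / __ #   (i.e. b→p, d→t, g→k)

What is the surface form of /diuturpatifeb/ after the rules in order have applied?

Rule 1 (intervocalic voicing): /t/ is a voiceless stop between vowels /u/ and /u/, so it voices to [d]. /t/ is a voiceless stop between vowels /a/ and /i/, so it voices to [d]. /diuturpatifeb/ → diudurpadifeb.
Rule 2 (pre-rhotic lowering): /u/ is a high vowel immediately before /r/, so it lowers to [o]. /diudurpadifeb/ → diudorpadifeb.
Rule 3 (regressive voicing assimilation): no segment meets the environment; /diudorpadifeb/ is unchanged.
Rule 4 (final devoicing): /b/ is a voiced stop in word-final position, so it devoices to [p]. /diudorpadifeb/ → diudorpadifep.

diudorpadifep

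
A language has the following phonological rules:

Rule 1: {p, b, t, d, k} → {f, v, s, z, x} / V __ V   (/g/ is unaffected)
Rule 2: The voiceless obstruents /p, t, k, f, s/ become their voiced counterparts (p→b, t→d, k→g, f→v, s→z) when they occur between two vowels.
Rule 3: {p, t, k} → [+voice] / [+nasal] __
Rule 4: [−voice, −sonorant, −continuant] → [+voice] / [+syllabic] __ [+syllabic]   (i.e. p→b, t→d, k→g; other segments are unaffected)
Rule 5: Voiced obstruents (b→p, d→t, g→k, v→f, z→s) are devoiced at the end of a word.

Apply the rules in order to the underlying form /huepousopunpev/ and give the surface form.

Rule 1 (intervocalic spirantization): /p/ is a stop between vowels /e/ and /o/, so it spirantizes to the fricative [f]. /p/ is a stop between vowels /o/ and /u/, so it spirantizes to the fricative [f]. /huepousopunpev/ → huefousofunpev.
Rule 2 (intervocalic voicing): /f/ is a voiceless obstruent between vowels /e/ and /o/, so it voices to [v]. /s/ is a voiceless obstruent between vowels /u/ and /o/, so it voices to [z]. /f/ is a voiceless obstruent between vowels /o/ and /u/, so it voices to [v]. /huefousofunpev/ → huevouzovunpev.
Rule 3 (post-nasal voicing): /p/ is a voiceless stop immediately after the nasal /n/, so it voices to [b]. /huevouzovunpev/ → huevouzovunbev.
Rule 4 (intervocalic voicing): no segment meets the environment; /huevouzovunbev/ is unchanged.
Rule 5 (final devoicing): /v/ is a voiced obstruent in word-final position, so it devoices to [f]. /huevouzovunbev/ → huevouzovunbef.

huevouzovunbef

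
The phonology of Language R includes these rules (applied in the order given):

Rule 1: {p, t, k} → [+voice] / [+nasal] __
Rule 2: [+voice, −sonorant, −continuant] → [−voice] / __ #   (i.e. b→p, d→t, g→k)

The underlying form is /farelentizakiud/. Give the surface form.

farelendizakiut

Rule 1 (post-nasal voicing): /t/ is a voiceless stop immediately after the nasal /n/, so it voices to [d]. /farelentizakiud/ → farelendizakiud.
Rule 2 (final devoicing): /d/ is a voiced stop in word-final position, so it devoices to [t]. /farelendizakiud/ → farelendizakiut.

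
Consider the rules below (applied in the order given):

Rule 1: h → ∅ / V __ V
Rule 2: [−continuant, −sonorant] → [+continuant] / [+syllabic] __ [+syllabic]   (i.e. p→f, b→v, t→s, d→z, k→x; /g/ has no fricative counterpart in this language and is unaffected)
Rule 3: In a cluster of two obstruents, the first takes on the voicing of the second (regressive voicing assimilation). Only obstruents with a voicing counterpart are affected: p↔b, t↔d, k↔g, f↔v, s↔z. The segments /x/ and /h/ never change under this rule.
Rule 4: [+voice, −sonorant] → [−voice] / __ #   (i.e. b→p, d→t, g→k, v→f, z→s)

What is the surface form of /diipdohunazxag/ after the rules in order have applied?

Rule 1 (intervocalic h-deletion): /h/ occurs between vowels /o/ and /u/, so it deletes. /diipdohunazxag/ → diipdounazxag.
Rule 2 (intervocalic spirantization): no segment meets the environment; /diipdounazxag/ is unchanged.
Rule 3 (regressive voicing assimilation): /p/ precedes the voiced obstruent /d/, so it voices to [b] by assimilation. /z/ precedes the voiceless obstruent /x/, so it devoices to [s] by assimilation. /diipdounazxag/ → diibdounasxag.
Rule 4 (final devoicing): /g/ is a voiced obstruent in word-final position, so it devoices to [k]. /diibdounasxag/ → diibdounasxak.

diibdounasxak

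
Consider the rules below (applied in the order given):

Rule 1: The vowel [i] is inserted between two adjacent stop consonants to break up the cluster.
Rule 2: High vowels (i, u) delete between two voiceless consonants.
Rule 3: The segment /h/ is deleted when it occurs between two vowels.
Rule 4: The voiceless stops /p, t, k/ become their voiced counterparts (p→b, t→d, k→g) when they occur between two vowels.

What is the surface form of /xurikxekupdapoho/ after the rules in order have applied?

xurikxekpidaboo

Rule 1 (stop-cluster i-epenthesis): /p/ and /d/ form a stop–stop cluster, so [i] is inserted between them. /xurikxekupdapoho/ → xurikxekupidapoho.
Rule 2 (high vowel syncope): /u/ is a high vowel flanked by voiceless consonants /k/ and /p/, so it deletes. /xurikxekupidapoho/ → xurikxekpidapoho.
Rule 3 (intervocalic h-deletion): /h/ occurs between vowels /o/ and /o/, so it deletes. /xurikxekpidapoho/ → xurikxekpidapoo.
Rule 4 (intervocalic voicing): /p/ is a voiceless stop between vowels /a/ and /o/, so it voices to [b]. /xurikxekpidapoo/ → xurikxekpidaboo.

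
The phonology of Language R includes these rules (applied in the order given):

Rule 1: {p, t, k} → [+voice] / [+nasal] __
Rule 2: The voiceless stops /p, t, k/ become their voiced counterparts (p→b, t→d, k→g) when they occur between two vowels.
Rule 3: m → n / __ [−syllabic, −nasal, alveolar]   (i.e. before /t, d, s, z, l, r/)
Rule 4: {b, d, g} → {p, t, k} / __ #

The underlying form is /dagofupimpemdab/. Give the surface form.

dagofubimbendap

Rule 1 (post-nasal voicing): /p/ is a voiceless stop immediately after the nasal /m/, so it voices to [b]. /dagofupimpemdab/ → dagofupimbemdab.
Rule 2 (intervocalic voicing): /p/ is a voiceless stop between vowels /u/ and /i/, so it voices to [b]. /dagofupimbemdab/ → dagofubimbemdab.
Rule 3 (nasal place assimilation): /m/ precedes the alveolar consonant /d/, so it assimilates in place to [n]. /dagofubimbemdab/ → dagofubimbendab.
Rule 4 (final devoicing): /b/ is a voiced stop in word-final position, so it devoices to [p]. /dagofubimbendab/ → dagofubimbendap.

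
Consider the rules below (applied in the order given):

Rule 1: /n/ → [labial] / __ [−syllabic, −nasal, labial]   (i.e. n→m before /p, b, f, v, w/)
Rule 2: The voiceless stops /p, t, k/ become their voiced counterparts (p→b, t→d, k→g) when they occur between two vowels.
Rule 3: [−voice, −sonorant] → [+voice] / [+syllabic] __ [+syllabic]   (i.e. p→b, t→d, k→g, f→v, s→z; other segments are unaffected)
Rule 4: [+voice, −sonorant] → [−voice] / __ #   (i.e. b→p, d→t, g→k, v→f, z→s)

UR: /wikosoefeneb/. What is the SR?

Rule 1 (nasal place assimilation): no segment meets the environment; /wikosoefeneb/ is unchanged.
Rule 2 (intervocalic voicing): /k/ is a voiceless stop between vowels /i/ and /o/, so it voices to [g]. /wikosoefeneb/ → wigosoefeneb.
Rule 3 (intervocalic voicing): /s/ is a voiceless obstruent between vowels /o/ and /o/, so it voices to [z]. /f/ is a voiceless obstruent between vowels /e/ and /e/, so it voices to [v]. /wigosoefeneb/ → wigozoeveneb.
Rule 4 (final devoicing): /b/ is a voiced obstruent in word-final position, so it devoices to [p]. /wigozoeveneb/ → wigozoevenep.

wigozoevenep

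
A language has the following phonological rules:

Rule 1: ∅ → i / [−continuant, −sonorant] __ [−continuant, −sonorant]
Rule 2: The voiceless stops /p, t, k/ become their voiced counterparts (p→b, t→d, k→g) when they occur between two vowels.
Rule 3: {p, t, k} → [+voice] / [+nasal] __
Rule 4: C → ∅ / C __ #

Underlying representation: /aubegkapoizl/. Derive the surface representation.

Rule 1 (stop-cluster i-epenthesis): /g/ and /k/ form a stop–stop cluster, so [i] is inserted between them. /aubegkapoizl/ → aubegikapoizl.
Rule 2 (intervocalic voicing): /k/ is a voiceless stop between vowels /i/ and /a/, so it voices to [g]. /p/ is a voiceless stop between vowels /a/ and /o/, so it voices to [b]. /aubegikapoizl/ → aubegigaboizl.
Rule 3 (post-nasal voicing): no segment meets the environment; /aubegigaboizl/ is unchanged.
Rule 4 (final cluster simplification): /l/ is the second consonant of a word-final cluster /zl/, so it deletes. /aubegigaboizl/ → aubegigaboiz.

aubegigaboiz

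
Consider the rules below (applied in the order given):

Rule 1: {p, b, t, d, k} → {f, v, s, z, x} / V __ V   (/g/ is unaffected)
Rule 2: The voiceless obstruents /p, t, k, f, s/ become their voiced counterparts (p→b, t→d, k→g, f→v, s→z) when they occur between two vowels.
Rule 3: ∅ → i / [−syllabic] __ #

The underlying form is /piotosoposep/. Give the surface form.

piozozovozepi

Rule 1 (intervocalic spirantization): /t/ is a stop between vowels /o/ and /o/, so it spirantizes to the fricative [s]. /p/ is a stop between vowels /o/ and /o/, so it spirantizes to the fricative [f]. /piotosoposep/ → piososofosep.
Rule 2 (intervocalic voicing): /s/ is a voiceless obstruent between vowels /o/ and /o/, so it voices to [z]. /s/ is a voiceless obstruent between vowels /o/ and /o/, so it voices to [z]. /f/ is a voiceless obstruent between vowels /o/ and /o/, so it voices to [v]. /s/ is a voiceless obstruent between vowels /o/ and /e/, so it voices to [z]. /piososofosep/ → piozozovozep.
Rule 3 (final i-epenthesis): the form ends in the consonant /p/, so [i] is inserted word-finally. /piozozovozep/ → piozozovozepi.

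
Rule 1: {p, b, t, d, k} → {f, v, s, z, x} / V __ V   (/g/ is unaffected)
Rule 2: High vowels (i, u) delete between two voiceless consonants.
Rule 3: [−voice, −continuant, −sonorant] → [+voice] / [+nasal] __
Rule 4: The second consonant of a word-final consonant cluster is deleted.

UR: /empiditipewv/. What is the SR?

embizisfew

Rule 1 (intervocalic spirantization): /d/ is a stop between vowels /i/ and /i/, so it spirantizes to the fricative [z]. /t/ is a stop between vowels /i/ and /i/, so it spirantizes to the fricative [s]. /p/ is a stop between vowels /i/ and /e/, so it spirantizes to the fricative [f]. /empiditipewv/ → empizisifewv.
Rule 2 (high vowel syncope): /i/ is a high vowel flanked by voiceless consonants /s/ and /f/, so it deletes. /empizisifewv/ → empizisfewv.
Rule 3 (post-nasal voicing): /p/ is a voiceless stop immediately after the nasal /m/, so it voices to [b]. /empizisfewv/ → embizisfewv.
Rule 4 (final cluster simplification): /v/ is the second consonant of a word-final cluster /wv/, so it deletes. /embizisfewv/ → embizisfew.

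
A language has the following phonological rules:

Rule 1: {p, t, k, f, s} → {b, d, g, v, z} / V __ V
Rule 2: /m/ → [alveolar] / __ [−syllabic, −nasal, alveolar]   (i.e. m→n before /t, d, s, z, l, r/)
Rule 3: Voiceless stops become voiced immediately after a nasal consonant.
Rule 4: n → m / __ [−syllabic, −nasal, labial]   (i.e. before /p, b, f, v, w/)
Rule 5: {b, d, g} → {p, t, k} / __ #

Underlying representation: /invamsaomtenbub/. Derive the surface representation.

Rule 1 (intervocalic voicing): no segment meets the environment; /invamsaomtenbub/ is unchanged.
Rule 2 (nasal place assimilation): /m/ precedes the alveolar consonant /s/, so it assimilates in place to [n]. /m/ precedes the alveolar consonant /t/, so it assimilates in place to [n]. /invamsaomtenbub/ → invansaontenbub.
Rule 3 (post-nasal voicing): /t/ is a voiceless stop immediately after the nasal /n/, so it voices to [d]. /invansaontenbub/ → invansaondenbub.
Rule 4 (nasal place assimilation): /n/ precedes the labial consonant /v/, so it assimilates in place to [m]. /n/ precedes the labial consonant /b/, so it assimilates in place to [m]. /invansaondenbub/ → imvansaondembub.
Rule 5 (final devoicing): /b/ is a voiced stop in word-final position, so it devoices to [p]. /imvansaondembub/ → imvansaondembup.

imvansaondembup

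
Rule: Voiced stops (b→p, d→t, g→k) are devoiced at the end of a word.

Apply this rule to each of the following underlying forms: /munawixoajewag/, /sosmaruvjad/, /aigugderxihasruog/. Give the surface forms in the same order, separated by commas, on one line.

munawixoajewak, sosmaruvjat, aigugderxihasruok

/munawixoajewag/: /g/ is a voiced stop in word-final position, so it devoices to [k]. → [munawixoajewak].
/sosmaruvjad/: /d/ is a voiced stop in word-final position, so it devoices to [t]. → [sosmaruvjat].
/aigugderxihasruog/: /g/ is a voiced stop in word-final position, so it devoices to [k]. → [aigugderxihasruok].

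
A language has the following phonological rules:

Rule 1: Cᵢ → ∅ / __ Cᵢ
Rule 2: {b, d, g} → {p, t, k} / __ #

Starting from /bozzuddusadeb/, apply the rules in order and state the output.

Rule 1 (degemination): /zz/ is a geminate; the first /z/ deletes. /dd/ is a geminate; the first /d/ deletes. /bozzuddusadeb/ → bozudusadeb.
Rule 2 (final devoicing): /b/ is a voiced stop in word-final position, so it devoices to [p]. /bozudusadeb/ → bozudusadep.

bozudusadep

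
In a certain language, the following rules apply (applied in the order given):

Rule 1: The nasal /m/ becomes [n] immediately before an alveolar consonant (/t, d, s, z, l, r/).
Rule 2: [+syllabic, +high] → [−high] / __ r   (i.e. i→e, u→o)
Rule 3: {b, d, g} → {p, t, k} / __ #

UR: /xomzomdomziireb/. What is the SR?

Rule 1 (nasal place assimilation): /m/ precedes the alveolar consonant /z/, so it assimilates in place to [n]. /m/ precedes the alveolar consonant /d/, so it assimilates in place to [n]. /m/ precedes the alveolar consonant /z/, so it assimilates in place to [n]. /xomzomdomziireb/ → xonzondonziireb.
Rule 2 (pre-rhotic lowering): /i/ is a high vowel immediately before /r/, so it lowers to [e]. /xonzondonziireb/ → xonzondonziereb.
Rule 3 (final devoicing): /b/ is a voiced stop in word-final position, so it devoices to [p]. /xonzondonziereb/ → xonzondonzierep.

xonzondonzierep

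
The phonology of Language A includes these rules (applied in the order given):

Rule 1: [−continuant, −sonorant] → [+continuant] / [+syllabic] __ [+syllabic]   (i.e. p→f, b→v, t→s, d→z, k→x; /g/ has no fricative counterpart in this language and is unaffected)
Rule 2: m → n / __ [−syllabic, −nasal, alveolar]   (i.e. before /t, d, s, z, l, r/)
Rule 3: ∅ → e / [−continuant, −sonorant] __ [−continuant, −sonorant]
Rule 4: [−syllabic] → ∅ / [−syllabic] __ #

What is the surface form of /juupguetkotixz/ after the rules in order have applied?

juupeguetekosix

Rule 1 (intervocalic spirantization): /t/ is a stop between vowels /o/ and /i/, so it spirantizes to the fricative [s]. /juupguetkotixz/ → juupguetkosixz.
Rule 2 (nasal place assimilation): no segment meets the environment; /juupguetkosixz/ is unchanged.
Rule 3 (stop-cluster e-epenthesis): /p/ and /g/ form a stop–stop cluster, so [e] is inserted between them. /t/ and /k/ form a stop–stop cluster, so [e] is inserted between them. /juupguetkosixz/ → juupeguetekosixz.
Rule 4 (final cluster simplification): /z/ is the second consonant of a word-final cluster /xz/, so it deletes. /juupeguetekosixz/ → juupeguetekosix.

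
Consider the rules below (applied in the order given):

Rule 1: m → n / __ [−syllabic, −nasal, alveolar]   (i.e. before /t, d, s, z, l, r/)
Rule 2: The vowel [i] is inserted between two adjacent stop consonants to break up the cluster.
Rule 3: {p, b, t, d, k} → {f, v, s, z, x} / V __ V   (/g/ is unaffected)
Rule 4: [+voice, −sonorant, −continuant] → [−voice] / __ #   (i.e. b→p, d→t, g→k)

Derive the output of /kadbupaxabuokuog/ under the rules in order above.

kazivufaxavuoxuok

Rule 1 (nasal place assimilation): no segment meets the environment; /kadbupaxabuokuog/ is unchanged.
Rule 2 (stop-cluster i-epenthesis): /d/ and /b/ form a stop–stop cluster, so [i] is inserted between them. /kadbupaxabuokuog/ → kadibupaxabuokuog.
Rule 3 (intervocalic spirantization): /d/ is a stop between vowels /a/ and /i/, so it spirantizes to the fricative [z]. /b/ is a stop between vowels /i/ and /u/, so it spirantizes to the fricative [v]. /p/ is a stop between vowels /u/ and /a/, so it spirantizes to the fricative [f]. /b/ is a stop between vowels /a/ and /u/, so it spirantizes to the fricative [v]. /k/ is a stop between vowels /o/ and /u/, so it spirantizes to the fricative [x]. /kadibupaxabuokuog/ → kazivufaxavuoxuog.
Rule 4 (final devoicing): /g/ is a voiced stop in word-final position, so it devoices to [k]. /kazivufaxavuoxuog/ → kazivufaxavuoxuok.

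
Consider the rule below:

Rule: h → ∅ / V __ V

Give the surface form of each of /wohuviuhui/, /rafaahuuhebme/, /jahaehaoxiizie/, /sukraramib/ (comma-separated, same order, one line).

wouviuui, rafaauuebme, jaaeaoxiizie, sukraramib

/wohuviuhui/: /h/ occurs between vowels /o/ and /u/, so it deletes. /h/ occurs between vowels /u/ and /u/, so it deletes. → [wouviuui].
/rafaahuuhebme/: /h/ occurs between vowels /a/ and /u/, so it deletes. /h/ occurs between vowels /u/ and /e/, so it deletes. → [rafaauuebme].
/jahaehaoxiizie/: /h/ occurs between vowels /a/ and /a/, so it deletes. /h/ occurs between vowels /e/ and /a/, so it deletes. → [jaaeaoxiizie].
/sukraramib/: the rule's environment is not met; surfaces unchanged as [sukraramib].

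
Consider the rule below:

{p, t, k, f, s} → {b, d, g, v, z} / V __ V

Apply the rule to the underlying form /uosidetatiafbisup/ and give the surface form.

uozidedadiafbizup

/s/ is a voiceless obstruent between vowels /o/ and /i/, so it voices to [z].
/t/ is a voiceless obstruent between vowels /e/ and /a/, so it voices to [d].
/t/ is a voiceless obstruent between vowels /a/ and /i/, so it voices to [d].
/s/ is a voiceless obstruent between vowels /i/ and /u/, so it voices to [z].
Surface form: [uozidedadiafbizup].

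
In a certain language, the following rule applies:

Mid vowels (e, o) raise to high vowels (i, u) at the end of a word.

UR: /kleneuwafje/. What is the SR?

kleneuwafji

/e/ is a mid vowel in word-final position, so it raises to [i].
The other instances of /e/ do not occur in the required environment and remain unchanged.
Surface form: [kleneuwafji].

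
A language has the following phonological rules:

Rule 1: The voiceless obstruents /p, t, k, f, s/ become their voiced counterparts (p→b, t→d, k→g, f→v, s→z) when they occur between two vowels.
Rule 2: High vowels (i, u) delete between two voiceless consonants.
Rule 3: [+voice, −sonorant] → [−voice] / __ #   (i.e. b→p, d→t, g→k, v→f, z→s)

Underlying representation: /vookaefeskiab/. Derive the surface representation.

voogaeveskiap

Rule 1 (intervocalic voicing): /k/ is a voiceless obstruent between vowels /o/ and /a/, so it voices to [g]. /f/ is a voiceless obstruent between vowels /e/ and /e/, so it voices to [v]. /vookaefeskiab/ → voogaeveskiab.
Rule 2 (high vowel syncope): no segment meets the environment; /voogaeveskiab/ is unchanged.
Rule 3 (final devoicing): /b/ is a voiced obstruent in word-final position, so it devoices to [p]. /voogaeveskiab/ → voogaeveskiap.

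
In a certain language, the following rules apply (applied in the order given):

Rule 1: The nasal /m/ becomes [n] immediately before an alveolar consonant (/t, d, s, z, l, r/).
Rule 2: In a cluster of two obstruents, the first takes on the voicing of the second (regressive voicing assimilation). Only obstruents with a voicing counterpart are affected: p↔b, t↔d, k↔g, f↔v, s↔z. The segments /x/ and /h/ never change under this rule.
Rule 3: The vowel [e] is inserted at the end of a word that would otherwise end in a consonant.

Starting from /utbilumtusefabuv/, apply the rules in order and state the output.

udbiluntusefabuve

Rule 1 (nasal place assimilation): /m/ precedes the alveolar consonant /t/, so it assimilates in place to [n]. /utbilumtusefabuv/ → utbiluntusefabuv.
Rule 2 (regressive voicing assimilation): /t/ precedes the voiced obstruent /b/, so it voices to [d] by assimilation. /utbiluntusefabuv/ → udbiluntusefabuv.
Rule 3 (final e-epenthesis): the form ends in the consonant /v/, so [e] is inserted word-finally. /udbiluntusefabuv/ → udbiluntusefabuve.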